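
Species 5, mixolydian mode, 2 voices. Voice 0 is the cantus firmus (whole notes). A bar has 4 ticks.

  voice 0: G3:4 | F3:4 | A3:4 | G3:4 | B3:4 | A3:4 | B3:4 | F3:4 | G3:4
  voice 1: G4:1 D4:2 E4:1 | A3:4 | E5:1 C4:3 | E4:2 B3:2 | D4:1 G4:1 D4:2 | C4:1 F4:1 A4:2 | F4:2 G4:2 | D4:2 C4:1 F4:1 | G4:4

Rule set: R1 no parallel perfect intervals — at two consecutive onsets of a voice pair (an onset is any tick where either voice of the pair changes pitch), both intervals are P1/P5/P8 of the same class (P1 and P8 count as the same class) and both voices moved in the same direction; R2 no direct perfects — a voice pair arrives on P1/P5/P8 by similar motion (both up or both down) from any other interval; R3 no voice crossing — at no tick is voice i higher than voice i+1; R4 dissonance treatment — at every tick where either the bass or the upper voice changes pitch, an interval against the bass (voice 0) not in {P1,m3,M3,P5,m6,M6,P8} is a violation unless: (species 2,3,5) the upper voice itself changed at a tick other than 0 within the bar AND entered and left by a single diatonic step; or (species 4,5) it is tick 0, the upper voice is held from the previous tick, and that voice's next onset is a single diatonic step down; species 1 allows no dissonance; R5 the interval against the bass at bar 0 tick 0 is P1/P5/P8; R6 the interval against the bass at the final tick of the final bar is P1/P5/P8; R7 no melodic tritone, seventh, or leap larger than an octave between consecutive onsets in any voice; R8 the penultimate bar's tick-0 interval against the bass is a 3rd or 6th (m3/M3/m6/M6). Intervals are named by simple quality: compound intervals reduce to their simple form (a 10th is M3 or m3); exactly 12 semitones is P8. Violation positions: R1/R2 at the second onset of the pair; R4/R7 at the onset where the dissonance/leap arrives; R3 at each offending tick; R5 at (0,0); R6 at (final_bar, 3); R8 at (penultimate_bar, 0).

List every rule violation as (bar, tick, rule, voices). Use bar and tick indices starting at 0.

bar 0: v0=G3 v1=G4 downbeat P8
bar 1: v0=F3 v1=A3 downbeat M3
bar 2: v0=A3 v1=E5 downbeat P5
bar 3: v0=G3 v1=E4 downbeat M6
bar 4: v0=B3 v1=D4 downbeat m3
bar 5: v0=A3 v1=C4 downbeat m3
bar 6: v0=B3 v1=F4 downbeat TT
bar 7: v0=F3 v1=D4 downbeat M6
bar 8: v0=G3 v1=G4 downbeat P8
  -> R2 @ bar 2 tick 0 v(0, 1): F3/A3 M3 -> A3/E5 P5 similar
  -> R7 @ bar 2 tick 0 v(1,): A3->E5 leap 19st
  -> R7 @ bar 2 tick 1 v(1,): E5->C4 leap 16st
  -> R4 @ bar 6 tick 0 v(0, 1): B3/F4 TT untreated
  -> R7 @ bar 7 tick 0 v(0,): B3->F3 leap 6st
  -> R1 @ bar 8 tick 0 v(0, 1): F3/F4 P8 -> G3/G4 P8 similar

(2, 0, R2, (0, 1))
(2, 0, R7, (1,))
(2, 1, R7, (1,))
(6, 0, R4, (0, 1))
(7, 0, R7, (0,))
(8, 0, R1, (0, 1))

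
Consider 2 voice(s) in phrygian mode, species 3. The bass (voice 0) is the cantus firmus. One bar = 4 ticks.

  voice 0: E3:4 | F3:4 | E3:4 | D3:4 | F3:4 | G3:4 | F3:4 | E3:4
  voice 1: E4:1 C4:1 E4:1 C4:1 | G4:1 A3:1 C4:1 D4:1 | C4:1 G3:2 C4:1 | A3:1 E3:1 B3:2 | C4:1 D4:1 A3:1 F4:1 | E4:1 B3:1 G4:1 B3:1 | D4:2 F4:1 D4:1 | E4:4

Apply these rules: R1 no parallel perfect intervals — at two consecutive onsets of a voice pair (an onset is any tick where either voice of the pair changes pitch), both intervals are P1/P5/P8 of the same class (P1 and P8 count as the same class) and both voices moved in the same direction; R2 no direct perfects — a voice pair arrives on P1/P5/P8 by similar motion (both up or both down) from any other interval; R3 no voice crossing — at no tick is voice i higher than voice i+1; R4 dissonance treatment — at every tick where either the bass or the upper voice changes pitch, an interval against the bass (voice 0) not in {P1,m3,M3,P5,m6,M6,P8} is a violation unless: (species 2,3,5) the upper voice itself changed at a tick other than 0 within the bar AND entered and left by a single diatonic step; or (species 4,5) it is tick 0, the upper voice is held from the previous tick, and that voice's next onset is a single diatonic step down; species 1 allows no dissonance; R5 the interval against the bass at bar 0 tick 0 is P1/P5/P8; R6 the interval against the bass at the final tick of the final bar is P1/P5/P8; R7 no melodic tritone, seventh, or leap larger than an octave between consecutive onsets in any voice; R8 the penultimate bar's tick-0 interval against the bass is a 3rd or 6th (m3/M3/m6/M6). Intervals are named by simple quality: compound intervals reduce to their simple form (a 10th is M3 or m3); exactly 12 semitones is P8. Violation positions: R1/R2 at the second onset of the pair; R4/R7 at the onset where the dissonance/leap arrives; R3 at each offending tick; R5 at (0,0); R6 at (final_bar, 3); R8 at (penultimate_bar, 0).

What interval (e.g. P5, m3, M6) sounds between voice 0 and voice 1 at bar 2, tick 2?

voice 0=E3 voice 1=G3 -> m3

m3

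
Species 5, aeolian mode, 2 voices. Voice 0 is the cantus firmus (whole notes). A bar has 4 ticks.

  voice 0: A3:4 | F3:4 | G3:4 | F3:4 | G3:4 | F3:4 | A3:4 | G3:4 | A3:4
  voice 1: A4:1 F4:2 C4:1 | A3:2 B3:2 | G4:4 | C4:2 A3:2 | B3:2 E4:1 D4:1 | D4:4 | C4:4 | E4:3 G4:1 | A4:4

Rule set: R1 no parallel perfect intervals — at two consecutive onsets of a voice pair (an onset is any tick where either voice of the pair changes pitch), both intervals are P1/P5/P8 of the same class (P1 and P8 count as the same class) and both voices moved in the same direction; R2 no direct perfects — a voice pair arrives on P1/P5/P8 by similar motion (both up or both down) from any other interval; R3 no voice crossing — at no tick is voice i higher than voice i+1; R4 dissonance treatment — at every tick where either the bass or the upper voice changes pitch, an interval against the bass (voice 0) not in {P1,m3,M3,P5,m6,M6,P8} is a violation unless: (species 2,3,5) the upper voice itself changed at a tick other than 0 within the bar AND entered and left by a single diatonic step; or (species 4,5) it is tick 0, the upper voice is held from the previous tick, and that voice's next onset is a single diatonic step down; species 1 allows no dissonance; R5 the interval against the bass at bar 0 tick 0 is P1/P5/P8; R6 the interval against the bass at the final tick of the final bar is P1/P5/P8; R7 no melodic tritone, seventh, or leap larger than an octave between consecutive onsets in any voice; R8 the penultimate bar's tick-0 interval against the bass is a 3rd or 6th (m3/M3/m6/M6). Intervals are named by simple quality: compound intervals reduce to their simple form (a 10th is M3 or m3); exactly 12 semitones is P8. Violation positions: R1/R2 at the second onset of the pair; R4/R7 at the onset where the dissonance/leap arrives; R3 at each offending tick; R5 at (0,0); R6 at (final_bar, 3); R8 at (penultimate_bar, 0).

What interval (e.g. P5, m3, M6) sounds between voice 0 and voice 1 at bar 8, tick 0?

P8

voice 0=A3 voice 1=A4 -> P8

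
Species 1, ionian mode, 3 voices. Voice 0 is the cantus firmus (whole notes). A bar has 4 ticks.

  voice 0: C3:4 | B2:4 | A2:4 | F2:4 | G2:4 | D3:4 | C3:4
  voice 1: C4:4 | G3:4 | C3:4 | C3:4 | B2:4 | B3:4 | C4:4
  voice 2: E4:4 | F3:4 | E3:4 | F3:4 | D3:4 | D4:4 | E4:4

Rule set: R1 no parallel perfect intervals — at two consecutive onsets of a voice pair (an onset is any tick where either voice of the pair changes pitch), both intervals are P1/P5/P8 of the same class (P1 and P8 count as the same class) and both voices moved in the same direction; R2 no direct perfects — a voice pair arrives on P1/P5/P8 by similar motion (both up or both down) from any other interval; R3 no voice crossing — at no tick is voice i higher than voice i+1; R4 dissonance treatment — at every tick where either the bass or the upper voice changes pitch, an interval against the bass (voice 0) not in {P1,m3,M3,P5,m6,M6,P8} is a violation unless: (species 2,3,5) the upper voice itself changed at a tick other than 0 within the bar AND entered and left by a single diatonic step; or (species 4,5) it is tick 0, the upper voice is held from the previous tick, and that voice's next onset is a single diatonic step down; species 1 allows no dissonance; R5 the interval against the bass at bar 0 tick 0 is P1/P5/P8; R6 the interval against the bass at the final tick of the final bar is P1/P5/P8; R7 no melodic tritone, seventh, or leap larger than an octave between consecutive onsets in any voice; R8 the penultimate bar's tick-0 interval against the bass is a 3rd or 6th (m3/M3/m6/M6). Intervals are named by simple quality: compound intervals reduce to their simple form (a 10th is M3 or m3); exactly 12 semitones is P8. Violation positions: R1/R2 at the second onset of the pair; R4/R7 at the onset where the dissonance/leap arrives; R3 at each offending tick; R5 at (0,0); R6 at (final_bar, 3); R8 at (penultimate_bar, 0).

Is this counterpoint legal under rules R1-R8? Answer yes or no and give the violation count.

No (11 violations)

bar 0: v0=C3 v1=C4 v2=E4 (M3)
bar 1: v0=B2 v1=G3 v2=F3 (TT)
bar 2: v0=A2 v1=C3 v2=E3 (P5)
bar 3: v0=F2 v1=C3 v2=F3 (P8)
bar 4: v0=G2 v1=B2 v2=D3 (P5)
bar 5: v0=D3 v1=B3 v2=D4 (P8)
bar 6: v0=C3 v1=C4 v2=E4 (M3)
  R5 @ bar0.0: opens on M3
  R3 @ bar1.0: G3 above F3
  R4 @ bar1.0: B2/F3 TT untreated
  R7 @ bar1.0: E4->F3 leap 11st
  R3 @ bar1.1: G3 above F3
  R3 @ bar1.2: G3 above F3
  R3 @ bar1.3: G3 above F3
  R2 @ bar2.0: B2/F3 TT -> A2/E3 P5 similar
  R2 @ bar5.0: G2/D3 P5 -> D3/D4 P8 similar
  R8 @ bar5.0: penult P8 not 3rd/6th
  R6 @ bar6.3: closes on M3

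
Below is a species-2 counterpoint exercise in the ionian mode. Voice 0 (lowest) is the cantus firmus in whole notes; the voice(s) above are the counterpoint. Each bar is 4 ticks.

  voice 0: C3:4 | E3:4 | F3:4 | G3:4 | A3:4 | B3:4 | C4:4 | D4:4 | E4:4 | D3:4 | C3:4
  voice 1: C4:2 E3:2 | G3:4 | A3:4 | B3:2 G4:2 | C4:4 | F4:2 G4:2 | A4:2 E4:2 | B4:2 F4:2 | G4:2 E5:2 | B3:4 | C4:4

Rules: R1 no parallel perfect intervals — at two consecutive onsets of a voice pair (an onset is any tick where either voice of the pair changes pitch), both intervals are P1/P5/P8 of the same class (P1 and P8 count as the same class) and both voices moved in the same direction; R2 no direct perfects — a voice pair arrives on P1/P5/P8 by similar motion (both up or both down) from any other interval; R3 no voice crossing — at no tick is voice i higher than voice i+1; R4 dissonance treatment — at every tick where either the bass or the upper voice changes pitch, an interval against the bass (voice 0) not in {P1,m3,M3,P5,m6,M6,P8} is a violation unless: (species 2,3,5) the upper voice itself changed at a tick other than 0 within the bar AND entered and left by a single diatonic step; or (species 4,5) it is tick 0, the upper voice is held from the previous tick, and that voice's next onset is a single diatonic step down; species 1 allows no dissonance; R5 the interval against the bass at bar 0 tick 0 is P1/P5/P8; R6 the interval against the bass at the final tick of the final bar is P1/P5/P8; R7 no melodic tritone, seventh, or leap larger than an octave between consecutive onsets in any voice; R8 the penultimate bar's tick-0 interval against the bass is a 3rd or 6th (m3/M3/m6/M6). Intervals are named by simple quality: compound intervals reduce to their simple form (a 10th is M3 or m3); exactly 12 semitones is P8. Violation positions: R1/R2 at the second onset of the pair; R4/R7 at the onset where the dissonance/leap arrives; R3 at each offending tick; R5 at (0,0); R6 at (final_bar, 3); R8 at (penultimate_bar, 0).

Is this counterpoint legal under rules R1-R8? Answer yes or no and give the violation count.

No (4 violations)

bar 0: v0=C3 v1=C4 (P8)
bar 1: v0=E3 v1=G3 (m3)
bar 2: v0=F3 v1=A3 (M3)
bar 3: v0=G3 v1=B3 (M3)
bar 4: v0=A3 v1=C4 (m3)
bar 5: v0=B3 v1=F4 (TT)
bar 6: v0=C4 v1=A4 (M6)
bar 7: v0=D4 v1=B4 (M6)
bar 8: v0=E4 v1=G4 (m3)
bar 9: v0=D3 v1=B3 (M6)
bar 10: v0=C3 v1=C4 (P8)
  R4 @ bar5.0: B3/F4 TT untreated
  R7 @ bar7.2: B4->F4 leap 6st
  R7 @ bar9.0: E4->D3 leap 14st
  R7 @ bar9.0: E5->B3 leap 17st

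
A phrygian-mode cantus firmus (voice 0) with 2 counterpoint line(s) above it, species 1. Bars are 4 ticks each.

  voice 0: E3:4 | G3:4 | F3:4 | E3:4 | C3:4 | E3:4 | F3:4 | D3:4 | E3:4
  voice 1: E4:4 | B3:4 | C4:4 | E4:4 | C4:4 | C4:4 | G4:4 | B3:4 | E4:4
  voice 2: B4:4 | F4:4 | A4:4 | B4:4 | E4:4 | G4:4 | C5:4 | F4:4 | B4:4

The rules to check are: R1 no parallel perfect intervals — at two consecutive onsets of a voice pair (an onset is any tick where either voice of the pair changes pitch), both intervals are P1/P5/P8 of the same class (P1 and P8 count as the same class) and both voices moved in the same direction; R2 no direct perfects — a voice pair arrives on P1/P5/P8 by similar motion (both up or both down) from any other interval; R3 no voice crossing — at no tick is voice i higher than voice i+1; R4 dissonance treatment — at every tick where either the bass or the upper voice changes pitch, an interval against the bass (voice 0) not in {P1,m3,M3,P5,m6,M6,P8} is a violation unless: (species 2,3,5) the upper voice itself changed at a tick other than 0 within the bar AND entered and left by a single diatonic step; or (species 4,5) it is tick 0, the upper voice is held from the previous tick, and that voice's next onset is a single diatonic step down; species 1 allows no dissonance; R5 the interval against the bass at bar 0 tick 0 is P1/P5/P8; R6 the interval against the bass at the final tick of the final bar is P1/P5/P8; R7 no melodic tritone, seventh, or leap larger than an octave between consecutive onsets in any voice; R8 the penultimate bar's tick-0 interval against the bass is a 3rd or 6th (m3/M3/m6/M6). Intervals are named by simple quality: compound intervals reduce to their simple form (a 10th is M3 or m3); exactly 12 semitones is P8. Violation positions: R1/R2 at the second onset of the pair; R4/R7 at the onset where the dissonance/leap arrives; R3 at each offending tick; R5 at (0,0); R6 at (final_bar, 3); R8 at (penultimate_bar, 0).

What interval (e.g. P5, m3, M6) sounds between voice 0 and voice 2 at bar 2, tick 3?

voice 0=F3 voice 2=A4 -> M3

M3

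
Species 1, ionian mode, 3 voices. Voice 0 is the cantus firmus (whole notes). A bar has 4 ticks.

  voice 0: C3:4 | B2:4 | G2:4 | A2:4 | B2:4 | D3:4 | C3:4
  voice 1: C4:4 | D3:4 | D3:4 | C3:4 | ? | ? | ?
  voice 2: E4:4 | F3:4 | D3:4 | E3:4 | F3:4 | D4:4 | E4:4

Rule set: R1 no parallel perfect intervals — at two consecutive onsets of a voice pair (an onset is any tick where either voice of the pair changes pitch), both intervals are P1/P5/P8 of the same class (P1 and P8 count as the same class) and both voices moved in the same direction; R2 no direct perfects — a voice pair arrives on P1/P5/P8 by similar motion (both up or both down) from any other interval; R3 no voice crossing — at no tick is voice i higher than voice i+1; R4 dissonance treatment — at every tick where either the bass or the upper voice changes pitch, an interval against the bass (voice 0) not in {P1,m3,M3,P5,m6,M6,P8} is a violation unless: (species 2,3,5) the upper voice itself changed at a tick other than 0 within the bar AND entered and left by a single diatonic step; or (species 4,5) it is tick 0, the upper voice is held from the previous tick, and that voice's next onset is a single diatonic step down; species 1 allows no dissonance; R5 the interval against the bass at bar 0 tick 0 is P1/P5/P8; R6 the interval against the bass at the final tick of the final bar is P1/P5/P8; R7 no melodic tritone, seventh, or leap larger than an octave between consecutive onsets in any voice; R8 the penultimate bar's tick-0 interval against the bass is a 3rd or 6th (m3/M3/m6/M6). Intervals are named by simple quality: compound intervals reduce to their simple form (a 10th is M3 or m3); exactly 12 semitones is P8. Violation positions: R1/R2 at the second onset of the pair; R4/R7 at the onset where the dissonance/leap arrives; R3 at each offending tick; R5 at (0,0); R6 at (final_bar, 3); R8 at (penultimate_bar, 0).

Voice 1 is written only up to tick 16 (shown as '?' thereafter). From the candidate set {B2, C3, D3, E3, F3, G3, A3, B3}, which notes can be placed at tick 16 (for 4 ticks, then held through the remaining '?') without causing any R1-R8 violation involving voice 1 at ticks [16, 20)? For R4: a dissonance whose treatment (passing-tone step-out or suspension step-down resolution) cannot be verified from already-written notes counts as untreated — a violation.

{B2, D3}

B2: legal
C3: violates R4
D3: legal
E3: violates R4
F3: violates R2,R4
G3: violates R3
A3: violates R3,R4
B3: violates R2,R3,R7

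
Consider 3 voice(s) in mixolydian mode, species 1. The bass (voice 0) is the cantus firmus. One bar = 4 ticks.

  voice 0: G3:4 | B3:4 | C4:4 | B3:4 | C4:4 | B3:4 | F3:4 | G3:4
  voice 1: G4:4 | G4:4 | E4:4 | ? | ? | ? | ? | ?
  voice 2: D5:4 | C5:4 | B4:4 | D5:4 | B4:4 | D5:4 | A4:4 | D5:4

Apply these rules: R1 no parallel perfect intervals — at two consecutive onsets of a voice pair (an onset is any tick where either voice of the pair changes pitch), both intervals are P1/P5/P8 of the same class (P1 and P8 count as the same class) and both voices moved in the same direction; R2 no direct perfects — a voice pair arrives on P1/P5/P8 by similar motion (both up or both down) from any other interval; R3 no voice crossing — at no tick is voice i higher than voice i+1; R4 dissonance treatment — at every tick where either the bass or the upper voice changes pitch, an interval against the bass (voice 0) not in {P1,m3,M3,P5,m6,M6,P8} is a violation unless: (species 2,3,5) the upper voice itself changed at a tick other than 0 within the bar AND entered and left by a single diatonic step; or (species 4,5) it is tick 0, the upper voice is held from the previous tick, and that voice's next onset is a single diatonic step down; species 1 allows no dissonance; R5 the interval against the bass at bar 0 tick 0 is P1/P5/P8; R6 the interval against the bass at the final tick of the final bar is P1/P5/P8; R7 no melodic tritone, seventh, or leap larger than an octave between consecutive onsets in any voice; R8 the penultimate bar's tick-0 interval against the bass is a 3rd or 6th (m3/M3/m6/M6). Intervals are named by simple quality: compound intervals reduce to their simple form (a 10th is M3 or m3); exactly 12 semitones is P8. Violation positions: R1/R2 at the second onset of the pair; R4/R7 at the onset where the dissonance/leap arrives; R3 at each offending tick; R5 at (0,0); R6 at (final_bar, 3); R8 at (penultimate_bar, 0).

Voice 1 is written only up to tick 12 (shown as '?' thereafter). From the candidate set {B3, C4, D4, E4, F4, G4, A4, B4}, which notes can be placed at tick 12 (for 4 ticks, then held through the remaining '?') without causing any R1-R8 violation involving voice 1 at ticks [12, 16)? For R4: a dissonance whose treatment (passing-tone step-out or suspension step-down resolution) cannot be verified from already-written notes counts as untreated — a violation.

{B4, D4}

B3: violates R2
C4: violates R4
D4: legal
E4: violates R4
F4: violates R4
G4: violates R1
A4: violates R4
B4: legal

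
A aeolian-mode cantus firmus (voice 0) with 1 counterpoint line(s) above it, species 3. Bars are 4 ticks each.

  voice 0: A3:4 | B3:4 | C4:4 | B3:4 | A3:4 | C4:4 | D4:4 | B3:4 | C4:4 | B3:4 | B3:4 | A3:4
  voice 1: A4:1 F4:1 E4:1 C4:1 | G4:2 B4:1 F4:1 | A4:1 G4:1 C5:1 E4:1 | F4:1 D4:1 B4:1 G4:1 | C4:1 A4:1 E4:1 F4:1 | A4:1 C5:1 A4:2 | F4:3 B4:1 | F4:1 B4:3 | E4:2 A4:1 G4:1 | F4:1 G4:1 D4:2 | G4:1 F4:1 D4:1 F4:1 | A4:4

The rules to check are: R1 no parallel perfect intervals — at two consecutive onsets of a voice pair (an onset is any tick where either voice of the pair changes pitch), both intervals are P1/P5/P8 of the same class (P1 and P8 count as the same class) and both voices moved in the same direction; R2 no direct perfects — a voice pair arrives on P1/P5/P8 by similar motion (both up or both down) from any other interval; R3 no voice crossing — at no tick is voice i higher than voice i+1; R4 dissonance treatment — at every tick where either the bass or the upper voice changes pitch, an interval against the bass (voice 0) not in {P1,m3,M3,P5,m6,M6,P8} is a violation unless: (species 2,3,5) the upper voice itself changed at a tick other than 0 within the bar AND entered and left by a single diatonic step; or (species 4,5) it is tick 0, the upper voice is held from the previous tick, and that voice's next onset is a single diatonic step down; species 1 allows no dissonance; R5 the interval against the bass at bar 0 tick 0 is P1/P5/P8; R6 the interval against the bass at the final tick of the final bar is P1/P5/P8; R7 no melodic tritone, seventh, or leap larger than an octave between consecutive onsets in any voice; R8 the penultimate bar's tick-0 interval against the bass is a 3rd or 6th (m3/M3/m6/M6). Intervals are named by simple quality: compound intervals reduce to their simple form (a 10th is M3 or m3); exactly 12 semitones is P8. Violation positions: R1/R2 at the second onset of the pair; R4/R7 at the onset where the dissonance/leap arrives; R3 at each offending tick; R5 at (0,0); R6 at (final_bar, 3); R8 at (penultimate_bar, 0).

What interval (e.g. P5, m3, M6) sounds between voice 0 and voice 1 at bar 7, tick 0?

voice 0=B3 voice 1=F4 -> TT

TT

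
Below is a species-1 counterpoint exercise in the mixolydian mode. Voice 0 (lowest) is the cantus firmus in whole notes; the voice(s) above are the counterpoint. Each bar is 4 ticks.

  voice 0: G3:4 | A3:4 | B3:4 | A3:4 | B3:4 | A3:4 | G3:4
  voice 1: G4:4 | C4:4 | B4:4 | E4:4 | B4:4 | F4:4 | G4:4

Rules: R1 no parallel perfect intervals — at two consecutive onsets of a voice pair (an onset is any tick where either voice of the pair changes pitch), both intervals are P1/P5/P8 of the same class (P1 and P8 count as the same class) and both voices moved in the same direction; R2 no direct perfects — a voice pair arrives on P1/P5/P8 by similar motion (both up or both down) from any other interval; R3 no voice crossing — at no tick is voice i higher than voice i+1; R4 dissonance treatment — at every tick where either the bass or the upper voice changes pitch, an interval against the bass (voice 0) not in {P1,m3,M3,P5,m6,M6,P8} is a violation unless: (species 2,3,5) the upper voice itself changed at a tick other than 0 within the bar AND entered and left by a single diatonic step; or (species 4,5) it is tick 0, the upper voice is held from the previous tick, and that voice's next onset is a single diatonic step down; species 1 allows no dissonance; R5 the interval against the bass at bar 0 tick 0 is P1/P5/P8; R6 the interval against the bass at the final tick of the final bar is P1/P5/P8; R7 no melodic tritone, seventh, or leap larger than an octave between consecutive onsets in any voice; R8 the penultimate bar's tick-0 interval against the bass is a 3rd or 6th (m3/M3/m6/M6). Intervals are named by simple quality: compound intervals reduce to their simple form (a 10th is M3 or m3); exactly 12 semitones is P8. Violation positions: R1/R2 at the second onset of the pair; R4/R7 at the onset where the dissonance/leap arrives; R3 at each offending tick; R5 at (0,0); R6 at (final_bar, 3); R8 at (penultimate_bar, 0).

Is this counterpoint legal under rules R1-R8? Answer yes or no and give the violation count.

No (5 violations)

bar 0: v0=G3 v1=G4 (P8)
bar 1: v0=A3 v1=C4 (m3)
bar 2: v0=B3 v1=B4 (P8)
bar 3: v0=A3 v1=E4 (P5)
bar 4: v0=B3 v1=B4 (P8)
bar 5: v0=A3 v1=F4 (m6)
bar 6: v0=G3 v1=G4 (P8)
  R2 @ bar2.0: A3/C4 m3 -> B3/B4 P8 similar
  R7 @ bar2.0: C4->B4 leap 11st
  R2 @ bar3.0: B3/B4 P8 -> A3/E4 P5 similar
  R2 @ bar4.0: A3/E4 P5 -> B3/B4 P8 similar
  R7 @ bar5.0: B4->F4 leap 6st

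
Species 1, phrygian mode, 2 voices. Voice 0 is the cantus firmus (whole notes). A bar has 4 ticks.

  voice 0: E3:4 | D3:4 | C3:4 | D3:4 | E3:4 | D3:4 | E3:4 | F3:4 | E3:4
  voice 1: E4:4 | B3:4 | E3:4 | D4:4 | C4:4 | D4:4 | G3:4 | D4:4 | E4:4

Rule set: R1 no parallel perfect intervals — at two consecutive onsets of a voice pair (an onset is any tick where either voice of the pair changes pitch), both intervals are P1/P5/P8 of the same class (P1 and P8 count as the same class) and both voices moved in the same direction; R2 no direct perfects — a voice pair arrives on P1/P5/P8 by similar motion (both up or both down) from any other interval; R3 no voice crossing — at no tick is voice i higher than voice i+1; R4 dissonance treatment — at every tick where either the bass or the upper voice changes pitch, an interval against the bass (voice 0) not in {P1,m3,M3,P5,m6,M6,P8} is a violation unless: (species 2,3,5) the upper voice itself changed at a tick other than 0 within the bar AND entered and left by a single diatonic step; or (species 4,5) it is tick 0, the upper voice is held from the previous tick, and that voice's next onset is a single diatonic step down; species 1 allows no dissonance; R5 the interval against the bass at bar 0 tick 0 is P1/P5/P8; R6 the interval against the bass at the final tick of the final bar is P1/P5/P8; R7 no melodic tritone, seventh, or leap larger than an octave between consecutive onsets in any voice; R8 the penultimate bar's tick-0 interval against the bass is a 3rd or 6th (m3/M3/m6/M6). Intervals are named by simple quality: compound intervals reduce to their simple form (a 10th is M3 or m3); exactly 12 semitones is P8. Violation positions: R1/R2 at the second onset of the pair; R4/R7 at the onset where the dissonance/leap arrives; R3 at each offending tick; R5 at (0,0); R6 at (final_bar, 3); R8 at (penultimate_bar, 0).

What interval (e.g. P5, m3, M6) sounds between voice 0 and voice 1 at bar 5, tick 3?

P8

voice 0=D3 voice 1=D4 -> P8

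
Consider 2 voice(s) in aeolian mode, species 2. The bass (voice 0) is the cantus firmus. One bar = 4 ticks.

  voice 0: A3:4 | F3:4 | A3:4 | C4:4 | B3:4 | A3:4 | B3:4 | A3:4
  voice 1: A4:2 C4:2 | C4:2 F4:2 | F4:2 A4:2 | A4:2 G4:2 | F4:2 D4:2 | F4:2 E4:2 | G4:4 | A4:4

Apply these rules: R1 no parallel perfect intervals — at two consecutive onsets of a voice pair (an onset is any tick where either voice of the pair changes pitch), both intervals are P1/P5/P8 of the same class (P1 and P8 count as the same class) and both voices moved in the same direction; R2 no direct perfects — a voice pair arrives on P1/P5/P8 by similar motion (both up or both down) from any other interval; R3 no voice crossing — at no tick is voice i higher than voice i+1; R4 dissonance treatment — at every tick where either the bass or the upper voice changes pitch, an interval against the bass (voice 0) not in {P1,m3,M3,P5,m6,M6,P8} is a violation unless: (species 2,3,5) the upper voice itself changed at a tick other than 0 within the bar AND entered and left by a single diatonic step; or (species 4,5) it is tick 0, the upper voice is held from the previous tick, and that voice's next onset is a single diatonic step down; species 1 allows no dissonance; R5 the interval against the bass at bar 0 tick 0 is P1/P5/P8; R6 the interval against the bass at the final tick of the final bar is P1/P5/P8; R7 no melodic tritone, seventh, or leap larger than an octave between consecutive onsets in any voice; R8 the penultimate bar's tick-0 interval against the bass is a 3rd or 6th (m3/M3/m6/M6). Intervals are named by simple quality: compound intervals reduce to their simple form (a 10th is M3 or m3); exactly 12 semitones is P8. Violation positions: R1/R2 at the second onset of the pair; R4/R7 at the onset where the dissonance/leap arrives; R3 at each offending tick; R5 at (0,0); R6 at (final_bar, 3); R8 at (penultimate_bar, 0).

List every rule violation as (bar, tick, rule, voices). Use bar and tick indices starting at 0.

bar 0: v0=A3 v1=A4 downbeat P8
bar 1: v0=F3 v1=C4 downbeat P5
bar 2: v0=A3 v1=F4 downbeat m6
bar 3: v0=C4 v1=A4 downbeat M6
bar 4: v0=B3 v1=F4 downbeat TT
bar 5: v0=A3 v1=F4 downbeat m6
bar 6: v0=B3 v1=G4 downbeat m6
bar 7: v0=A3 v1=A4 downbeat P8
  -> R4 @ bar 4 tick 0 v(0, 1): B3/F4 TT untreated

(4, 0, R4, (0, 1))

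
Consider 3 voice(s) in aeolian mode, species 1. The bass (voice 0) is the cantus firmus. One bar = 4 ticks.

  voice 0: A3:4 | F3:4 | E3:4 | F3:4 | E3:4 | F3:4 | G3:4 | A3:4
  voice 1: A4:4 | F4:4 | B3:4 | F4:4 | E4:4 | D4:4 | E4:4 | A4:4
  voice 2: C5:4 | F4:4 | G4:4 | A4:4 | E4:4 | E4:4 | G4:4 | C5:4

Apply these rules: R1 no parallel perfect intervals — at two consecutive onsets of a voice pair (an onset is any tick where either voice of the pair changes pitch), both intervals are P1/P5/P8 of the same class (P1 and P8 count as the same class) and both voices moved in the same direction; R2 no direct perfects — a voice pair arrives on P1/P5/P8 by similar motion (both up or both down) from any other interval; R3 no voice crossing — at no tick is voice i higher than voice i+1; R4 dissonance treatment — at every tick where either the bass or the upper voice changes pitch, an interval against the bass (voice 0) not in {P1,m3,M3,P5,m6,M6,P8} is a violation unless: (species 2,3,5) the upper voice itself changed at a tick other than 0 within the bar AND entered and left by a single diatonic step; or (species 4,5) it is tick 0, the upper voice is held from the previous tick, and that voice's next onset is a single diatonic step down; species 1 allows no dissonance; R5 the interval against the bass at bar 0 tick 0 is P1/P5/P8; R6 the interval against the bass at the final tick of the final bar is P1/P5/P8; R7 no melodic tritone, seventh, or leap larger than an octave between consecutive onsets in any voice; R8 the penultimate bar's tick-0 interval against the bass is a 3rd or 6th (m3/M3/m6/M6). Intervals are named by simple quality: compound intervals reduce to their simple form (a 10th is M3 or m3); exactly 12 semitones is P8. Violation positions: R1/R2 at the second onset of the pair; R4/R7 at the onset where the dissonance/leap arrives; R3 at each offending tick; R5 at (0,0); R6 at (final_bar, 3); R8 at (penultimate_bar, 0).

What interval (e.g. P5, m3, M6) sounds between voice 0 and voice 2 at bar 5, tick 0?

M7

voice 0=F3 voice 2=E4 -> M7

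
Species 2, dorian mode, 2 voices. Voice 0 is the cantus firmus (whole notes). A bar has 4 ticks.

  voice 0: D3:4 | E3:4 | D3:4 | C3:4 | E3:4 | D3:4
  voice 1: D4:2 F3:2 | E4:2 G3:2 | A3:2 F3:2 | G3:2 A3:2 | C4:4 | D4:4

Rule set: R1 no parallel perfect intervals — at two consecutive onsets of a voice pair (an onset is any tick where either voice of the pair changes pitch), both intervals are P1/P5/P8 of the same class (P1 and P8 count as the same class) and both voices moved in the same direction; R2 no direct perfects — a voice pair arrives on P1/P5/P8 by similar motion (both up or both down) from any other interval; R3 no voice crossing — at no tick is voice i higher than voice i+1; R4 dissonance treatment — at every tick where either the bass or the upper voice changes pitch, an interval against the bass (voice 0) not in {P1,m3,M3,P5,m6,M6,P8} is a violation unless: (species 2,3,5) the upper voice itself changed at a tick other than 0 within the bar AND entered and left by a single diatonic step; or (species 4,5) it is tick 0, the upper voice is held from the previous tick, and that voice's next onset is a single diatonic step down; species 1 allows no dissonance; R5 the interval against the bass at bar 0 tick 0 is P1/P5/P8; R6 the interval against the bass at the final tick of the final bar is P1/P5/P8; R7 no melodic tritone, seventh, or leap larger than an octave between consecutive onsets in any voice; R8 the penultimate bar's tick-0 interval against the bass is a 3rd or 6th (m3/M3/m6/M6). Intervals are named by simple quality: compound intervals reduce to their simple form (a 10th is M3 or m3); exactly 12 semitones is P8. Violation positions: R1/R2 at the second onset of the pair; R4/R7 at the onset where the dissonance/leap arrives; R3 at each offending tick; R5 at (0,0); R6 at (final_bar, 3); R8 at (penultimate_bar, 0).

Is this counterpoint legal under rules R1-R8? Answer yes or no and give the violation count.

No (2 violations)

bar 0: v0=D3 v1=D4 (P8)
bar 1: v0=E3 v1=E4 (P8)
bar 2: v0=D3 v1=A3 (P5)
bar 3: v0=C3 v1=G3 (P5)
bar 4: v0=E3 v1=C4 (m6)
bar 5: v0=D3 v1=D4 (P8)
  R2 @ bar1.0: D3/F3 m3 -> E3/E4 P8 similar
  R7 @ bar1.0: F3->E4 leap 11st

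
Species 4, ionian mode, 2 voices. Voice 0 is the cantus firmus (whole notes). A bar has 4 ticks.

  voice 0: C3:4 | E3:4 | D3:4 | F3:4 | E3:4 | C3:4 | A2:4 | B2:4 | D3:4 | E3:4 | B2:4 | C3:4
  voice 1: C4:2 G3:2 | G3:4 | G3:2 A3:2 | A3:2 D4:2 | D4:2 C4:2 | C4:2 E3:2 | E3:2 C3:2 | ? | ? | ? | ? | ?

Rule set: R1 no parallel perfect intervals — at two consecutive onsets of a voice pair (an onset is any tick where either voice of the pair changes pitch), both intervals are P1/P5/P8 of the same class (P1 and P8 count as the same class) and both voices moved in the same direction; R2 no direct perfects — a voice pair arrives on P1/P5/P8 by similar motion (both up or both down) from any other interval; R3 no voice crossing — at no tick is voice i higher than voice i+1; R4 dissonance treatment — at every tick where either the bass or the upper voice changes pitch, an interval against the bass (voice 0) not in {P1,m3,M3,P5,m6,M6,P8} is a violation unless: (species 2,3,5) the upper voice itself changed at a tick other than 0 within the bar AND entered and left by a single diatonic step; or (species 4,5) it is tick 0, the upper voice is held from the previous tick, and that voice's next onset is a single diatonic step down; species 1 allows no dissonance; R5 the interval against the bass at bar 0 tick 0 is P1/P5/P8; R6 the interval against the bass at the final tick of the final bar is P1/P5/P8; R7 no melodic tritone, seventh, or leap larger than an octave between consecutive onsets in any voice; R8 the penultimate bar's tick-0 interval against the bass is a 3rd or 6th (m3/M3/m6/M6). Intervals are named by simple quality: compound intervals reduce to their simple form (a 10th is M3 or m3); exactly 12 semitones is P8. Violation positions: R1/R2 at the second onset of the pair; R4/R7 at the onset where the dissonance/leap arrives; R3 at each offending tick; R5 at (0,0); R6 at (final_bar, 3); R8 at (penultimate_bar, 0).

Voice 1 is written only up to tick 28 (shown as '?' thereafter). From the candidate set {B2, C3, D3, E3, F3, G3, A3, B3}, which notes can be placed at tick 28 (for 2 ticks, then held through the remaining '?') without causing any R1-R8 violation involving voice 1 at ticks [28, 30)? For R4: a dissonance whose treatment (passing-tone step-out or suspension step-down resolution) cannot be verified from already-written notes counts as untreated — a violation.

B2: legal
C3: violates R4
D3: legal
E3: violates R4
F3: violates R4
G3: legal
A3: violates R4
B3: violates R2,R7

{B2, D3, G3}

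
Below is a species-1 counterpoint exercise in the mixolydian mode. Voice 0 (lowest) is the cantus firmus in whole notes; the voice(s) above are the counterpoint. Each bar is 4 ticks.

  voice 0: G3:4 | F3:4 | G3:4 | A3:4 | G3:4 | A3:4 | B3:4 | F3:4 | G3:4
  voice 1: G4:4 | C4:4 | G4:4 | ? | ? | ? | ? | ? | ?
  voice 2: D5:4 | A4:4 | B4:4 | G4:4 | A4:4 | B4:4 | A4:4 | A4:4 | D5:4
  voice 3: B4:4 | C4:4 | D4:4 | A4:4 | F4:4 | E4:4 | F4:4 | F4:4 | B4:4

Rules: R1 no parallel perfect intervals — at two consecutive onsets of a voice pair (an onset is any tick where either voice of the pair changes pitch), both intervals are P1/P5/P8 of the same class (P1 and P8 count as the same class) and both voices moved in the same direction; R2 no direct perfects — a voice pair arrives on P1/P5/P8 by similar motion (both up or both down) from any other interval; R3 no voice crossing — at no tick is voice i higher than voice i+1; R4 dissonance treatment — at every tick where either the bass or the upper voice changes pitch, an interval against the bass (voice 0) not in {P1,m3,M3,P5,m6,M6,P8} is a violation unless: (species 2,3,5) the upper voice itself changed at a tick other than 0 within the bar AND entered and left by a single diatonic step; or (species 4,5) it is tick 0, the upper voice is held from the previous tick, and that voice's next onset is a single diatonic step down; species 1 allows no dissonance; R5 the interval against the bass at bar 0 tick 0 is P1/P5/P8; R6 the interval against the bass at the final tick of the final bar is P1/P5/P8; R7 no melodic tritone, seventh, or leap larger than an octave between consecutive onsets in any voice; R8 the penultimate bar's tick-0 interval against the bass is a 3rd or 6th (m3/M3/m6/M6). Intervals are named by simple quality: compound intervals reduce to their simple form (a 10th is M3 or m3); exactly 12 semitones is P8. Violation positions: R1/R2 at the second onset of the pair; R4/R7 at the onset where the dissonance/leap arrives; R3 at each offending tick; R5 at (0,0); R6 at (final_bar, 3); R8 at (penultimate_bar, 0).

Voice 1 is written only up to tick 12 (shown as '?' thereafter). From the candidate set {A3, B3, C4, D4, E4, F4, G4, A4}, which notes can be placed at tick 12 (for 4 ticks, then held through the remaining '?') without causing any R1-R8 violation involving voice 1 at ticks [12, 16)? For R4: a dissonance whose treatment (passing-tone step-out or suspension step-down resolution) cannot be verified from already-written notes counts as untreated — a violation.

{E4, F4}

A3: violates R7
B3: violates R4
C4: violates R2
D4: violates R4
E4: legal
F4: legal
G4: violates R4
A4: violates R1,R2,R3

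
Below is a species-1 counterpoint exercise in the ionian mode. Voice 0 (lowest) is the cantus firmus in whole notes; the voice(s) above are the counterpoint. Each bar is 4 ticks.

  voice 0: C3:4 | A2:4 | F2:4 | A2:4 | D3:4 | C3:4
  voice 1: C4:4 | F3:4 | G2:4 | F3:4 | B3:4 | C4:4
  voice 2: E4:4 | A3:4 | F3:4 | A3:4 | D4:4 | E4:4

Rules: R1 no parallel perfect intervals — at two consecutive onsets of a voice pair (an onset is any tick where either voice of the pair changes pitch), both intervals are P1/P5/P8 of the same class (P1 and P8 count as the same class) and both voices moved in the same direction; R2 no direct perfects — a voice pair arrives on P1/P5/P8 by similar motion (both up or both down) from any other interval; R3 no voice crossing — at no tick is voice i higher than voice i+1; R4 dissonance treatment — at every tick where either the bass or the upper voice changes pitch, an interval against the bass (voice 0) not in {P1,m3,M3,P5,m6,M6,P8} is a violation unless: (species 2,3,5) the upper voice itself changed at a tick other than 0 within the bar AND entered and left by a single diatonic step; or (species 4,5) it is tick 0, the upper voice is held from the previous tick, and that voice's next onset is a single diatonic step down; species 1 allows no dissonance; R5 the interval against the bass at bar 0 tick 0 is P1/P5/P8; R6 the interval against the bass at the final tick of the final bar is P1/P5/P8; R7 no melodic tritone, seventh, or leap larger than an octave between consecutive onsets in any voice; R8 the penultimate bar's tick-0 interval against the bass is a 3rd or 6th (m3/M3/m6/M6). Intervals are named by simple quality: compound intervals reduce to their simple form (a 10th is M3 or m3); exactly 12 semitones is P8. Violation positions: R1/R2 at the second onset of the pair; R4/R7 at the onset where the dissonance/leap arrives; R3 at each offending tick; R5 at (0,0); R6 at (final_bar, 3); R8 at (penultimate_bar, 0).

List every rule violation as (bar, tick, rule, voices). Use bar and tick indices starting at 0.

bar 0: v0=C3 v1=C4 v2=E4 downbeat M3
bar 1: v0=A2 v1=F3 v2=A3 downbeat P8
bar 2: v0=F2 v1=G2 v2=F3 downbeat P8
bar 3: v0=A2 v1=F3 v2=A3 downbeat P8
bar 4: v0=D3 v1=B3 v2=D4 downbeat P8
bar 5: v0=C3 v1=C4 v2=E4 downbeat M3
  -> R5 @ bar 0 tick 0 v(0, 2): opens on M3
  -> R2 @ bar 1 tick 0 v(0, 2): C3/E4 M3 -> A2/A3 P8 similar
  -> R1 @ bar 2 tick 0 v(0, 2): A2/A3 P8 -> F2/F3 P8 similar
  -> R4 @ bar 2 tick 0 v(0, 1): F2/G2 M2 untreated
  -> R7 @ bar 2 tick 0 v(1,): F3->G2 leap 10st
  -> R1 @ bar 3 tick 0 v(0, 2): F2/F3 P8 -> A2/A3 P8 similar
  -> R7 @ bar 3 tick 0 v(1,): G2->F3 leap 10st
  -> R1 @ bar 4 tick 0 v(0, 2): A2/A3 P8 -> D3/D4 P8 similar
  -> R7 @ bar 4 tick 0 v(1,): F3->B3 leap 6st
  -> R8 @ bar 4 tick 0 v(0, 2): penult P8 not 3rd/6th
  -> R6 @ bar 5 tick 3 v(0, 2): closes on M3

(0, 0, R5, (0, 2))
(1, 0, R2, (0, 2))
(2, 0, R1, (0, 2))
(2, 0, R4, (0, 1))
(2, 0, R7, (1,))
(3, 0, R1, (0, 2))
(3, 0, R7, (1,))
(4, 0, R1, (0, 2))
(4, 0, R7, (1,))
(4, 0, R8, (0, 2))
(5, 3, R6, (0, 2))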